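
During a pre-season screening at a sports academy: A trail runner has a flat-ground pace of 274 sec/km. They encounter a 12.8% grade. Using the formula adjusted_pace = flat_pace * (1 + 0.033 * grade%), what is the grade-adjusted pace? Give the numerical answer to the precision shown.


Grade factor = 1 + 0.033 * 12.8 = 1.4224
Adjusted = 274 * 1.4224 = 389.74 sec/km

389.74 s/km


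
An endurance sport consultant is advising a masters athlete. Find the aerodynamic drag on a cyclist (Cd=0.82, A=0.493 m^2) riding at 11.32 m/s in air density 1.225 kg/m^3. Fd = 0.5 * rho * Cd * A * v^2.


Fd = 0.5 * 1.225 * 0.82 * 0.493 * 11.32^2
= 0.5 * 1.225 * 0.82 * 0.493 * 128.1424
= 31.729 N

31.729 N


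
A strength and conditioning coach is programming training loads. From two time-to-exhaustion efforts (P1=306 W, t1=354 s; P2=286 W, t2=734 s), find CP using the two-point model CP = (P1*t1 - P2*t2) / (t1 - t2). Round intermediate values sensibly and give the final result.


Work in trial 1 = 108324 J
Work in trial 2 = 209924 J
Delta work = -101600 J
Delta time = -380 s
CP = -101600 / -380 = 267.37 W

267.37 W


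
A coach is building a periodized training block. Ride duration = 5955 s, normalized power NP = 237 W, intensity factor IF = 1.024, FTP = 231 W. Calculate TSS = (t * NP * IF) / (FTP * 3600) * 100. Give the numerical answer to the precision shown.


Numerator = 5955 * 237 * 1.024 = 1445207.04
Denominator = 231 * 3600 = 831600
TSS = 1445207.04 / 831600 * 100
= 173.79

173.79 TSS


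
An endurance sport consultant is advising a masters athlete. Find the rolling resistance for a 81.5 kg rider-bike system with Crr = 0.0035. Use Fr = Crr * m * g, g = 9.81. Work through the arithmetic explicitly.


m * g = 81.5 * 9.81 = 799.515 N
Fr = 0.0035 * 799.515 = 2.798 N

2.798 N


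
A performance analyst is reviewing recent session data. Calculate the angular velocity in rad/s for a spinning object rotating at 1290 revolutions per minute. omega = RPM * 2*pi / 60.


omega = RPM * 2*pi / 60
= 1290 * 6.28318531 / 60
= 135.088 rad/s

135.088 rad/s


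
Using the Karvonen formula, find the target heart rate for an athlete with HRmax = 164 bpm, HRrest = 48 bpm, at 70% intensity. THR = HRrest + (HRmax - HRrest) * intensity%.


HRR = 164 - 48 = 116
THR = 48 + 116 * 0.7
= 48 + 81.2
= 129.2 bpm

129.2 bpm


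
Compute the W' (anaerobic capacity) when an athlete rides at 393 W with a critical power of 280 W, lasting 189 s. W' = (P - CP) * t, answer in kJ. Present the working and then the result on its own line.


Above-CP power = 113 W
Duration = 189 s
W' = 113 * 189 = 21357 J
Convert: 21357 / 1000 = 21.357 kJ

21.357 kJ


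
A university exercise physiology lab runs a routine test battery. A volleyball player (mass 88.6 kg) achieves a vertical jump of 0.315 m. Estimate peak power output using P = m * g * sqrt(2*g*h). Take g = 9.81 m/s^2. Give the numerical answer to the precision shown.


2 * g * h = 2 * 9.81 * 0.315 = 6.1803
sqrt(6.1803) = 2.486021 m/s
P = 88.6 * 9.81 * 2.486021 = 2160.76 W

2160.76 W


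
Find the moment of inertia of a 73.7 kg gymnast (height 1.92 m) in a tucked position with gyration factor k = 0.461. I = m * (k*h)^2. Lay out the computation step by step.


Radius of gyration = 0.461 * 1.92 = 0.88512 m
I = 73.7 * 0.88512^2
= 73.7 * 0.783437
= 57.739 kg*m^2

57.739 kg*m^2


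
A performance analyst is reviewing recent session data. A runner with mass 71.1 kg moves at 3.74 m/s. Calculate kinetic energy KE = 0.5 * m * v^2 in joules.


v^2 = 3.74^2 = 13.9876
KE = 0.5 * 71.1 * 13.9876
= 497.26 J

497.26 J


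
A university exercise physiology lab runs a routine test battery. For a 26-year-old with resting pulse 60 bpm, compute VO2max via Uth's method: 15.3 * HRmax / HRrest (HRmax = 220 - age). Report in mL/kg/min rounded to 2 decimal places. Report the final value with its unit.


Step 1: HRmax = 220 - 26 = 194 bpm
Step 2: Ratio = 194 / 60 = 3.2333
Step 3: VO2max = 15.3 * 3.2333 = 49.47 mL/kg/min

49.47 mL/kg/min


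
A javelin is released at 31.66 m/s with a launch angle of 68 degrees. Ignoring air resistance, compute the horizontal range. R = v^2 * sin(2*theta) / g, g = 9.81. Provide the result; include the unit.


Launch speed squared = 1002.3556
sin(2 * 68 deg) = 0.694658
Range = 1002.3556 * 0.694658 / 9.81
= 70.978 m

70.978 m


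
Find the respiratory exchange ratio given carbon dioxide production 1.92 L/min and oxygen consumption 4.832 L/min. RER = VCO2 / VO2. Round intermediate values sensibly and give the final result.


VCO2 = 1.92 L/min
VO2 = 4.832 L/min
RER = 1.92 / 4.832 = 0.3974

0.3974


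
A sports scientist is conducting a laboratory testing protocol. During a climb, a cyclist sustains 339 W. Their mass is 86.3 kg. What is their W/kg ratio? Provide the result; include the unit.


Power-to-weight = 339 W / 86.3 kg
= 3.928 W/kg

3.928 W/kg


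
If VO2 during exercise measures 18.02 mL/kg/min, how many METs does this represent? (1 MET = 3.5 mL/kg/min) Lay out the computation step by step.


METs = VO2 / 3.5 = 18.02 / 3.5 = 5.15

5.15 METs


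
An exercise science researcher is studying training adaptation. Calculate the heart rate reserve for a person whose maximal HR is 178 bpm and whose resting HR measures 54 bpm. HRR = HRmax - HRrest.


HRmax = 178 bpm
HRrest = 54 bpm
HRR = 178 - 54 = 124 bpm

124 bpm


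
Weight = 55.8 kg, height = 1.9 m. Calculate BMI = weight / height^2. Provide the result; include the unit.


height^2 = 1.9^2 = 3.61
BMI = 55.8 / 3.61 = 15.46 kg/m^2

15.46 kg/m^2


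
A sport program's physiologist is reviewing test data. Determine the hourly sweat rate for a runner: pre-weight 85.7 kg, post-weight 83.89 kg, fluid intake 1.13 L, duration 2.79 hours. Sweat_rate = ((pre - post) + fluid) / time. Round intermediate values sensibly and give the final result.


Mass lost = 85.7 - 83.89 = 1.81 kg
Add fluid consumed: 1.81 + 1.13 = 2.94 L total sweat
Sweat rate = 2.94 / 2.79 = 1.054 L/h

1.054 L/h


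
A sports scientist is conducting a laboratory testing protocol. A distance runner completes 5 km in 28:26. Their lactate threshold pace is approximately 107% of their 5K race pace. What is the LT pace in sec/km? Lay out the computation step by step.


Convert to seconds: 28 min 26 s = 1706 s
Pace per km = 1706 / 5 = 341.2 s/km
LT pace = 341.2 * 1.07 = 365.08 s/km

365.08 s/km


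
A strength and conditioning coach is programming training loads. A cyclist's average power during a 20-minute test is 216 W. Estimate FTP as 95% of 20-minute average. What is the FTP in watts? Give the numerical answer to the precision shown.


FTP = 20-min power * 0.95
= 216 * 0.95
= 205.2 W

205.2 W


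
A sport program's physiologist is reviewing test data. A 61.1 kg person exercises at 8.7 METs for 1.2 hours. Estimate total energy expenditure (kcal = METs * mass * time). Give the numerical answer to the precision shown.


Energy = METs * mass(kg) * time(h)
= 8.7 * 61.1 * 1.2
= 637.88 kcal

637.88 kcal


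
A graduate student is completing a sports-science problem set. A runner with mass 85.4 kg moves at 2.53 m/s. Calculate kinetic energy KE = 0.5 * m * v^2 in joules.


v^2 = 2.53^2 = 6.4009
KE = 0.5 * 85.4 * 6.4009
= 273.32 J

273.32 J


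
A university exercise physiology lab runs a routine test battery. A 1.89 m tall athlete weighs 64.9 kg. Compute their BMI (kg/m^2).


height^2 = 3.5721 m^2
BMI = 64.9 / 3.5721 = 18.17 kg/m^2

18.17 kg/m^2


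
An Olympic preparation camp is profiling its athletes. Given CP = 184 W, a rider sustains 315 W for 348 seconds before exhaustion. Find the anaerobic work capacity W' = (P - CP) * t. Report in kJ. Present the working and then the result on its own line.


Excess power = 315 - 184 = 131 W
Work above CP = 131 * 348 = 45588 J
W' = 45.588 kJ

45.588 kJ


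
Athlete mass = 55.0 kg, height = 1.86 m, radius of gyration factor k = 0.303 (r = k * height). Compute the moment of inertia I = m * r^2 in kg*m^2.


r = k * height = 0.303 * 1.86 = 0.56358 m
r^2 = 0.56358^2 = 0.317622
I = 55.0 * 0.317622 = 17.469 kg*m^2

17.469 kg*m^2


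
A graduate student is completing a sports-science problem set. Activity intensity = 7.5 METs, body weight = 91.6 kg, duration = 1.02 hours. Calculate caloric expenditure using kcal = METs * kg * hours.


kcal = 7.5 * 91.6 * 1.02
= 687.0 * 1.02
= 700.74 kcal

700.74 kcal


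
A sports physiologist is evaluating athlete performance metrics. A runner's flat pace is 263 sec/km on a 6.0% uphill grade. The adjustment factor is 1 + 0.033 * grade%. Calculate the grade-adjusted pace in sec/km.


Factor = 1 + 0.033 * 6.0 = 1.198
Adjusted pace = 263 * 1.198
= 315.07 sec/km

315.07 s/km


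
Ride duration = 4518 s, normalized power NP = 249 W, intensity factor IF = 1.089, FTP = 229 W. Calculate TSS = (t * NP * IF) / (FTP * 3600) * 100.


Numerator = 4518 * 249 * 1.089 = 1225105.398
Denominator = 229 * 3600 = 824400
TSS = 1225105.398 / 824400 * 100
= 148.61

148.61 TSS


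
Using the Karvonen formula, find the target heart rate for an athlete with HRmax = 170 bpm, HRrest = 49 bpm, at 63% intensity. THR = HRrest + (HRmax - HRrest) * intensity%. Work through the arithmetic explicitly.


HRR = 170 - 49 = 121
THR = 49 + 121 * 0.63
= 49 + 76.23
= 125.23 bpm

125.23 bpm


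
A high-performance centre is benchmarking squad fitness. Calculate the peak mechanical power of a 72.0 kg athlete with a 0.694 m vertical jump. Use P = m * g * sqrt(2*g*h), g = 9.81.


First, sqrt(2gh) = sqrt(2 * 9.81 * 0.694)
= sqrt(13.61628) = 3.690024 m/s
Power = 72.0 * 9.81 * 3.690024 = 2606.34 W

2606.34 W


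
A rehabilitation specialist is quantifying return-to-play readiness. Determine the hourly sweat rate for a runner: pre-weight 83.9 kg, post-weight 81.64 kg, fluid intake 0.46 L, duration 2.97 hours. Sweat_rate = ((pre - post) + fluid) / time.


Mass lost = 83.9 - 81.64 = 2.26 kg
Add fluid consumed: 2.26 + 0.46 = 2.72 L total sweat
Sweat rate = 2.72 / 2.97 = 0.916 L/h

0.916 L/h


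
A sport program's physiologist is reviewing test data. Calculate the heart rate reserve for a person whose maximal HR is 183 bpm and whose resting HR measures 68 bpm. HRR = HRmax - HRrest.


HRmax = 183 bpm
HRrest = 68 bpm
HRR = 183 - 68 = 115 bpm

115 bpm


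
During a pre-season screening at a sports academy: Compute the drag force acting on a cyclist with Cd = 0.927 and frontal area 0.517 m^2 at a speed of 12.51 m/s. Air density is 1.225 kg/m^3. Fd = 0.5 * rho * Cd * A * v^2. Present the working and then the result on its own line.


Step 1: v^2 = 156.5001
Step 2: Fd = 0.5 * 1.225 * 0.927 * 0.517 * 156.5001
= 45.94 N

45.94 N


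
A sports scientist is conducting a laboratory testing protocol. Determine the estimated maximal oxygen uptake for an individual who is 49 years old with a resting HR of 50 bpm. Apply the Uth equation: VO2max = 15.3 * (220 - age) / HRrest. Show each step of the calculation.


HRmax = 220 - 49 = 171
VO2max = 15.3 * (171 / 50)
= 15.3 * 3.42
= 52.33 mL/kg/min

52.33 mL/kg/min


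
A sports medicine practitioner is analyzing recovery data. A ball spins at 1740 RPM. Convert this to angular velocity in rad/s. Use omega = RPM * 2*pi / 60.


omega = 1740 * 2 * pi / 60
= 1740 * 6.28318531 / 60
= 10932.742 / 60
= 182.212 rad/s

182.212 rad/s


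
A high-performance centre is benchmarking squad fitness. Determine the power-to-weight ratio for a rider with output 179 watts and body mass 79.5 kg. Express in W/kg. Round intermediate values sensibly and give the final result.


P/W = 179 / 79.5 = 2.252 W/kg

2.252 W/kg


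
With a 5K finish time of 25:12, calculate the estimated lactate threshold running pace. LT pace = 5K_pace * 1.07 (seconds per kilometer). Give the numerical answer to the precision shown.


Race duration = 1512 s for 5 km
Average pace = 1512 / 5 = 302.4 s/km
LT pace = 302.4 * 1.07
= 323.57 s/km

323.57 s/km


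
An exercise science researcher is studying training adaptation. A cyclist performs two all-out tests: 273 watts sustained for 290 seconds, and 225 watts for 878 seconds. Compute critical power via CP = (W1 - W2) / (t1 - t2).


W1 = P1 * t1 = 273 * 290 = 79170 J
W2 = P2 * t2 = 225 * 878 = 197550 J
CP = (79170 - 197550) / (290 - 878)
= 201.33 W

201.33 W


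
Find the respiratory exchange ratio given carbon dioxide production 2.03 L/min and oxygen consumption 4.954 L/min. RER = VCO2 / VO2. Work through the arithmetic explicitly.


VCO2 = 2.03 L/min
VO2 = 4.954 L/min
RER = 2.03 / 4.954 = 0.4098

0.4098


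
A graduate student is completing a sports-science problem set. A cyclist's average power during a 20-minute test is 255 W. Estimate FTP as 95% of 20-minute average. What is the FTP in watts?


FTP = 20-min power * 0.95
= 255 * 0.95
= 242.25 W

242.25 W


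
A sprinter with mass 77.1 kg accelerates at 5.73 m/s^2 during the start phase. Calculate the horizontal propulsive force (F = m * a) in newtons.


F = m * a
= 77.1 * 5.73
= 441.78 N

441.78 N


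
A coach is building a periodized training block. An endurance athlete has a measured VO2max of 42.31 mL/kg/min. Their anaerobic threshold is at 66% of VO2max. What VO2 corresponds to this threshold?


Anaerobic threshold VO2 = VO2max * 66%
= 42.31 * 0.66
= 27.92 mL/kg/min

27.92 mL/kg/min


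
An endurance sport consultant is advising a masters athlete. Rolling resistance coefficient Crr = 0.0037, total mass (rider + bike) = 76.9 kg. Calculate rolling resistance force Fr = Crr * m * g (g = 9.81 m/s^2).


Fr = Crr * m * g
= 0.0037 * 76.9 * 9.81
= 2.791 N

2.791 N


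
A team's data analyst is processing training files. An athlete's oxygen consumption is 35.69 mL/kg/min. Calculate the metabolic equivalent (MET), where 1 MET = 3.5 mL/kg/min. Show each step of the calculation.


MET = VO2 / 3.5
= 35.69 / 3.5
= 10.2 METs

10.2 METs


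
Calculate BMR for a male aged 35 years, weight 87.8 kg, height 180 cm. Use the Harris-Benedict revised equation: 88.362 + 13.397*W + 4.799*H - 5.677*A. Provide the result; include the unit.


Substituting values:
W term = 13.397 * 87.8 = 1176.2566
H term = 4.799 * 180 = 863.82
A term = 5.677 * 35 = 198.695
BMR = 1929.74 kcal/day

1929.74 kcal/day


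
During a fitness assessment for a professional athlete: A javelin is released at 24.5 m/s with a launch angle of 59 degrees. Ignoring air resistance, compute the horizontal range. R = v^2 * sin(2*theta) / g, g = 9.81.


Launch speed squared = 600.25
sin(2 * 59 deg) = 0.882948
Range = 600.25 * 0.882948 / 9.81
= 54.025 m

54.025 m


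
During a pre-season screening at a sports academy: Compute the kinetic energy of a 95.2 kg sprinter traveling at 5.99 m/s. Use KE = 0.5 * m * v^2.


Velocity squared = 35.8801
KE = 0.5 * 95.2 * 35.8801 = 1707.89 J

1707.89 J


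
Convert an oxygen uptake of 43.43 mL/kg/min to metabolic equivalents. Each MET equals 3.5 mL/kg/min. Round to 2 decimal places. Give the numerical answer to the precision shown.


One MET = 3.5 mL/kg/min
Number of METs = 43.43 / 3.5
= 12.41 METs

12.41 METs


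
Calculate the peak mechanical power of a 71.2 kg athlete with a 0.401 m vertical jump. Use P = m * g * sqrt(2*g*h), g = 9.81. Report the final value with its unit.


First, sqrt(2gh) = sqrt(2 * 9.81 * 0.401)
= sqrt(7.86762) = 2.804928 m/s
Power = 71.2 * 9.81 * 2.804928 = 1959.16 W

1959.16 W


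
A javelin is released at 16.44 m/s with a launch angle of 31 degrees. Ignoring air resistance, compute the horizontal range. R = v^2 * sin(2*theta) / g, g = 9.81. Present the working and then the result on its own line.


Launch speed squared = 270.2736
sin(2 * 31 deg) = 0.882948
Range = 270.2736 * 0.882948 / 9.81
= 24.326 m

24.326 m


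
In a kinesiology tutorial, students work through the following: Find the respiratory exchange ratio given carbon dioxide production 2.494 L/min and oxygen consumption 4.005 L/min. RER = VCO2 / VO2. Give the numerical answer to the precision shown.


VCO2 = 2.494 L/min
VO2 = 4.005 L/min
RER = 2.494 / 4.005 = 0.6227

0.6227


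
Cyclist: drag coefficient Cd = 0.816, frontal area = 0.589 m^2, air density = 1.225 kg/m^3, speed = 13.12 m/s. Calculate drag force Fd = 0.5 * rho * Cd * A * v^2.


v^2 = 13.12^2 = 172.1344
Fd = 0.5 * 1.225 * 0.816 * 0.589 * 172.1344
= 50.673 N

50.673 N


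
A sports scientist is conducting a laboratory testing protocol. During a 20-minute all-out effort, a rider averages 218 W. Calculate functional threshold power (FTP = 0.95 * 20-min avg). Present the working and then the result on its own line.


FTP = 0.95 * 218
= 207.1 W

207.1 W


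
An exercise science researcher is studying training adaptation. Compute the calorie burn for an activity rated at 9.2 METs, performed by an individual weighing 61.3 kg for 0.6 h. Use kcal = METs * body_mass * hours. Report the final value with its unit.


Product of METs and mass = 9.2 * 61.3 = 563.96
Total kcal = 563.96 * 0.6 = 338.38 kcal

338.38 kcal


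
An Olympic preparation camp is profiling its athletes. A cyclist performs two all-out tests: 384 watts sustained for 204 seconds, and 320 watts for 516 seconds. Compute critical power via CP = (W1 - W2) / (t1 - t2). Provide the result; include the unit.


W1 = P1 * t1 = 384 * 204 = 78336 J
W2 = P2 * t2 = 320 * 516 = 165120 J
CP = (78336 - 165120) / (204 - 516)
= 278.15 W

278.15 W


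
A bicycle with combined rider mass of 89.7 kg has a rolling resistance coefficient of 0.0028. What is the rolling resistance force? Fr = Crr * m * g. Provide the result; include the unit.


Fr = 0.0028 * 89.7 * 9.81
= 0.25116 * 9.81
= 2.464 N

2.464 N


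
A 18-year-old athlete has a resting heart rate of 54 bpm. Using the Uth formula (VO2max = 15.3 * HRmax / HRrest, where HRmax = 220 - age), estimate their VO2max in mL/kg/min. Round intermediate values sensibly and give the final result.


HRmax = 220 - 18 = 202 bpm
Ratio = HRmax / HRrest = 202 / 54 = 3.7407
VO2max = 15.3 * 3.7407 = 57.23 mL/kg/min

57.23 mL/kg/min


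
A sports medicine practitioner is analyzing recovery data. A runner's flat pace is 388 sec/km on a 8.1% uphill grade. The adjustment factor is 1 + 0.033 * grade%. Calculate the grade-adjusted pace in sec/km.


Factor = 1 + 0.033 * 8.1 = 1.2673
Adjusted pace = 388 * 1.2673
= 491.71 sec/km

491.71 s/km


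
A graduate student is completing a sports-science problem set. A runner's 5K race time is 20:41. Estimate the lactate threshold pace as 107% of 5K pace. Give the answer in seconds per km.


Total race time = 20*60 + 41 = 1241 seconds
5K pace = 1241 / 5 = 248.2 sec/km
LT pace = 248.2 * 1.07 = 265.57 sec/km

265.57 s/km


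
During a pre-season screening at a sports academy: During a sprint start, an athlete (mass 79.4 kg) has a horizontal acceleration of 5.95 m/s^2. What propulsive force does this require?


Propulsive force = mass * acceleration
= 79.4 kg * 5.95 m/s^2
= 472.43 N

472.43 N


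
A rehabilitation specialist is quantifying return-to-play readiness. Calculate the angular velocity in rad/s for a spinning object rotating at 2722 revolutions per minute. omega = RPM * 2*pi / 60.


omega = RPM * 2*pi / 60
= 2722 * 6.28318531 / 60
= 285.047 rad/s

285.047 rad/s


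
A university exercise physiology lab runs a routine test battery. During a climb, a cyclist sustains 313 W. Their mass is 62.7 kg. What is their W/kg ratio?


Power-to-weight = 313 W / 62.7 kg
= 4.992 W/kg

4.992 W/kg


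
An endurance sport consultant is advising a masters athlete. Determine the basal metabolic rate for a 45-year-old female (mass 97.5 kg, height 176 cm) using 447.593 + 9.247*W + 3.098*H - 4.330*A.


BMR = 447.593 + 9.247*97.5 + 3.098*176 - 4.330*45
= 1699.57 kcal/day

1699.57 kcal/day


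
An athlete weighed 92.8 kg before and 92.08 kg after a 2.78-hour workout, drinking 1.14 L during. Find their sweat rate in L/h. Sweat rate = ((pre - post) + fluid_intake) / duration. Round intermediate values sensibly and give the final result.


Body mass change = 0.72 kg
Total sweat loss = 0.72 + 1.14 = 1.86 L
Rate = 1.86 / 2.78 = 0.669 L/h

0.669 L/h


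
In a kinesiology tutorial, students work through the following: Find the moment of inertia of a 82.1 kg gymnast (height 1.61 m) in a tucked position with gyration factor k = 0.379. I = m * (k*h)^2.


Radius of gyration = 0.379 * 1.61 = 0.61019 m
I = 82.1 * 0.61019^2
= 82.1 * 0.372332
= 30.568 kg*m^2

30.568 kg*m^2


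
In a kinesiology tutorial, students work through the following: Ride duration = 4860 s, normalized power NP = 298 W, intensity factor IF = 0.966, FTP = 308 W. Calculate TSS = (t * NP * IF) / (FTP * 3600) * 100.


Numerator = 4860 * 298 * 0.966 = 1399038.48
Denominator = 308 * 3600 = 1108800
TSS = 1399038.48 / 1108800 * 100
= 126.18

126.18 TSS


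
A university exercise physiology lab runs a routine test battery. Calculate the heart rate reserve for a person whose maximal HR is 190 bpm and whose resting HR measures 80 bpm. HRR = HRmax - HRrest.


HRmax = 190 bpm
HRrest = 80 bpm
HRR = 190 - 80 = 110 bpm

110 bpm


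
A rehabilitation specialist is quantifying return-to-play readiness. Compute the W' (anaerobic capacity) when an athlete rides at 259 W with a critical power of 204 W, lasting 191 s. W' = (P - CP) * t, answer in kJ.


Above-CP power = 55 W
Duration = 191 s
W' = 55 * 191 = 10505 J
Convert: 10505 / 1000 = 10.505 kJ

10.505 kJ


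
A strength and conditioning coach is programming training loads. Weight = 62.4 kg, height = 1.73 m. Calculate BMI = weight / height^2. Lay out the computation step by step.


height^2 = 1.73^2 = 2.9929
BMI = 62.4 / 2.9929 = 20.85 kg/m^2

20.85 kg/m^2


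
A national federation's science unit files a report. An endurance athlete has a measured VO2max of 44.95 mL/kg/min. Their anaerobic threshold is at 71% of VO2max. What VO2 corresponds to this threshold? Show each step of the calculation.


Anaerobic threshold VO2 = VO2max * 71%
= 44.95 * 0.71
= 31.91 mL/kg/min

31.91 mL/kg/min


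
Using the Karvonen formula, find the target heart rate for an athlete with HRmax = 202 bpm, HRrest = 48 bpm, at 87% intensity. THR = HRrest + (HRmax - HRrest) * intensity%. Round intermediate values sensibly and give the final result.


HRR = 202 - 48 = 154
THR = 48 + 154 * 0.87
= 48 + 133.98
= 181.98 bpm

181.98 bpm


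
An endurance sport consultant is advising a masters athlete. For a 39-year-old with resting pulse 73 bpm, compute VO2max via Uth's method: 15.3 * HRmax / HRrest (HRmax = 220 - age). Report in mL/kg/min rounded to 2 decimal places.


Step 1: HRmax = 220 - 39 = 181 bpm
Step 2: Ratio = 181 / 73 = 2.4795
Step 3: VO2max = 15.3 * 2.4795 = 37.94 mL/kg/min

37.94 mL/kg/min


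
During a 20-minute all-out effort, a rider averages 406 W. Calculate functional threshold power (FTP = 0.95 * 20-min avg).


FTP = 0.95 * 406
= 385.7 W

385.7 W


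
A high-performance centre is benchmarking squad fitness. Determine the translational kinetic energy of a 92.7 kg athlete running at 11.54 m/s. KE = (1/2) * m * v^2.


KE = 0.5 * m * v^2
= 0.5 * 92.7 * 11.54^2
= 0.5 * 92.7 * 133.1716
= 6172.5 J

6172.5 J


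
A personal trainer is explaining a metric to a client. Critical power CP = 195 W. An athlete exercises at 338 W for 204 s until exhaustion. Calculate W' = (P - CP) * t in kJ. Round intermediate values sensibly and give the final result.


P - CP = 338 - 195 = 143 W
W' = 143 * 204 = 29172 J
= 29172 / 1000 = 29.172 kJ

29.172 kJ


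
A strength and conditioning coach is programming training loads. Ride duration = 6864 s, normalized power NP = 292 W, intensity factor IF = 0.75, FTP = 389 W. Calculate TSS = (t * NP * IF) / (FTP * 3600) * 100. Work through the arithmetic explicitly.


Numerator = 6864 * 292 * 0.75 = 1503216.0
Denominator = 389 * 3600 = 1400400
TSS = 1503216.0 / 1400400 * 100
= 107.34

107.34 TSS


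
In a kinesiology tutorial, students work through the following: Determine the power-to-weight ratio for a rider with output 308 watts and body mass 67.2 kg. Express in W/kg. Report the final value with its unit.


P/W = 308 / 67.2 = 4.583 W/kg

4.583 W/kg


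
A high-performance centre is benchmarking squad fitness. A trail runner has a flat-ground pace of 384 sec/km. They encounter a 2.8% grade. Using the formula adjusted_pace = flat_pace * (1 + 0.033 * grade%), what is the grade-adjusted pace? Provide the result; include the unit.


Grade factor = 1 + 0.033 * 2.8 = 1.0924
Adjusted = 384 * 1.0924 = 419.48 sec/km

419.48 s/km


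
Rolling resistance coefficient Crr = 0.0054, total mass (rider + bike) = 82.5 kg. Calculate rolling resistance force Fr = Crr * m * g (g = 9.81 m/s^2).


Fr = Crr * m * g
= 0.0054 * 82.5 * 9.81
= 4.37 N

4.37 N


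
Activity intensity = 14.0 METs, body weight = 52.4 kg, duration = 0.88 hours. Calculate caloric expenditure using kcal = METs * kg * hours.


kcal = 14.0 * 52.4 * 0.88
= 733.6 * 0.88
= 645.57 kcal

645.57 kcal


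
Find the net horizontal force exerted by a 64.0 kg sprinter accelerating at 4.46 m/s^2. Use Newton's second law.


Newton's second law: F = m * a
F = 64.0 * 4.46 = 285.44 N

285.44 N


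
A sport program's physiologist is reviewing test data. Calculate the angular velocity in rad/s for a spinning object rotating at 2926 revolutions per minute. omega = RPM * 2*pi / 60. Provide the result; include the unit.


omega = RPM * 2*pi / 60
= 2926 * 6.28318531 / 60
= 306.41 rad/s

306.41 rad/s


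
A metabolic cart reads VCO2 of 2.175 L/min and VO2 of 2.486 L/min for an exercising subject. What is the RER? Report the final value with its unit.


RER = VCO2 / VO2 = 2.175 / 2.486 = 0.8749

0.8749


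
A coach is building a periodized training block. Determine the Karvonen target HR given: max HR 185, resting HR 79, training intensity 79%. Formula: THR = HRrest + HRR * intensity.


HRR = HRmax - HRrest = 185 - 79 = 106
THR = 79 + 106 * 0.79
= 162.74 bpm

162.74 bpm


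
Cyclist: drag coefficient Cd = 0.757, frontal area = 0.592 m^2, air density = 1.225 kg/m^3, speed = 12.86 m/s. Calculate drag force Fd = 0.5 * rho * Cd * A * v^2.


v^2 = 12.86^2 = 165.3796
Fd = 0.5 * 1.225 * 0.757 * 0.592 * 165.3796
= 45.395 N

45.395 N


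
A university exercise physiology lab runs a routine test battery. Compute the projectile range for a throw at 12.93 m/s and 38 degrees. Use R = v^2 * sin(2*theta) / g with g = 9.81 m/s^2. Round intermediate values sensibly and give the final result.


Two times the angle = 76 degrees
sin(76) = 0.970296
R = 167.1849 * 0.970296 / 9.81 = 16.536 m

16.536 m


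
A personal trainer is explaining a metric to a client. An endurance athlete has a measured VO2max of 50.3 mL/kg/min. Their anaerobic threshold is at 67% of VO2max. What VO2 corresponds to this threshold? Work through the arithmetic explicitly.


Anaerobic threshold VO2 = VO2max * 67%
= 50.3 * 0.67
= 33.7 mL/kg/min

33.7 mL/kg/min


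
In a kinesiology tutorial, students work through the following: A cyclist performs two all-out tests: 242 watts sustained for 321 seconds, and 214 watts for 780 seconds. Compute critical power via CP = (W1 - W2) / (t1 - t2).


W1 = P1 * t1 = 242 * 321 = 77682 J
W2 = P2 * t2 = 214 * 780 = 166920 J
CP = (77682 - 166920) / (321 - 780)
= 194.42 W

194.42 W


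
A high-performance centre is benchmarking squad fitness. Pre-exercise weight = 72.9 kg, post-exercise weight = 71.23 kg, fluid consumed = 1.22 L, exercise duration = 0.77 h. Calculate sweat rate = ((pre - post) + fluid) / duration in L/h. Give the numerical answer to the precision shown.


Weight loss = 72.9 - 71.23 = 1.67 kg (approx L)
Total sweat = 1.67 + 1.22 = 2.89 L
Sweat rate = 2.89 / 0.77 = 3.753 L/h

3.753 L/h


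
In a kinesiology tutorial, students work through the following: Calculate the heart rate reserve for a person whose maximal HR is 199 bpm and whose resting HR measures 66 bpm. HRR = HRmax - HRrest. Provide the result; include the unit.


HRmax = 199 bpm
HRrest = 66 bpm
HRR = 199 - 66 = 133 bpm

133 bpm


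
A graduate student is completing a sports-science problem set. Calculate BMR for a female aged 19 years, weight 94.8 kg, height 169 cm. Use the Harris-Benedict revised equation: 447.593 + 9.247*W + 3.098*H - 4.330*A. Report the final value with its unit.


Substituting values:
W term = 9.247 * 94.8 = 876.6156
H term = 3.098 * 169 = 523.562
A term = 4.330 * 19 = 82.27
BMR = 1765.5 kcal/day

1765.5 kcal/day


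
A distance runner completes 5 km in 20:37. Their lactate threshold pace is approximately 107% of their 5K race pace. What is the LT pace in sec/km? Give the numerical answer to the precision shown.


Convert to seconds: 20 min 37 s = 1237 s
Pace per km = 1237 / 5 = 247.4 s/km
LT pace = 247.4 * 1.07 = 264.72 s/km

264.72 s/km


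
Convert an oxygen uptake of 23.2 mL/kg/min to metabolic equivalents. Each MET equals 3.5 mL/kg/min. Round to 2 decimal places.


One MET = 3.5 mL/kg/min
Number of METs = 23.2 / 3.5
= 6.63 METs

6.63 METs


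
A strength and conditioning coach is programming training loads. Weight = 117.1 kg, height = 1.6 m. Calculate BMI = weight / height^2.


height^2 = 1.6^2 = 2.56
BMI = 117.1 / 2.56 = 45.74 kg/m^2

45.74 kg/m^2


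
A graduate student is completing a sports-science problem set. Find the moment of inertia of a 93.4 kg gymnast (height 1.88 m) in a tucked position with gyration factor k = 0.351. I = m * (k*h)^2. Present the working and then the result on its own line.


Radius of gyration = 0.351 * 1.88 = 0.65988 m
I = 93.4 * 0.65988^2
= 93.4 * 0.435442
= 40.67 kg*m^2

40.67 kg*m^2


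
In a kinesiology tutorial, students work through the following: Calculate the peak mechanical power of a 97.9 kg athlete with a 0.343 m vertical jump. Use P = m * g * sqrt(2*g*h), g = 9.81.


First, sqrt(2gh) = sqrt(2 * 9.81 * 0.343)
= sqrt(6.72966) = 2.594159 m/s
Power = 97.9 * 9.81 * 2.594159 = 2491.43 W

2491.43 W


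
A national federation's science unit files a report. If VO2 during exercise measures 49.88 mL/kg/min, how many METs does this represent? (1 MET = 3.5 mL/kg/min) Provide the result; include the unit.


METs = VO2 / 3.5 = 49.88 / 3.5 = 14.25

14.25 METs


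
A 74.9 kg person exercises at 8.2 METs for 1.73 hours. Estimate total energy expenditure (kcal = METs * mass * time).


Energy = METs * mass(kg) * time(h)
= 8.2 * 74.9 * 1.73
= 1062.53 kcal

1062.53 kcal


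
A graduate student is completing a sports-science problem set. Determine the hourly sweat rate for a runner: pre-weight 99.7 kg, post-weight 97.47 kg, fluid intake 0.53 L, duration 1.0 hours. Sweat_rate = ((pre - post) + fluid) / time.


Mass lost = 99.7 - 97.47 = 2.23 kg
Add fluid consumed: 2.23 + 0.53 = 2.76 L total sweat
Sweat rate = 2.76 / 1.0 = 2.76 L/h

2.76 L/h


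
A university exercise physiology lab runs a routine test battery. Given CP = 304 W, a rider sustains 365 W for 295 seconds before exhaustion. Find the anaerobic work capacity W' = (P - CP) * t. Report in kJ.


Excess power = 365 - 304 = 61 W
Work above CP = 61 * 295 = 17995 J
W' = 17.995 kJ

17.995 kJ


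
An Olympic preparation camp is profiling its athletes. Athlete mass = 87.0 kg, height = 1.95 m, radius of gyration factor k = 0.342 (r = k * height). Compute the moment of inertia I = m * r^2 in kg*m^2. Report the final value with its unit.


r = k * height = 0.342 * 1.95 = 0.6669 m
r^2 = 0.6669^2 = 0.444756
I = 87.0 * 0.444756 = 38.694 kg*m^2

38.694 kg*m^2


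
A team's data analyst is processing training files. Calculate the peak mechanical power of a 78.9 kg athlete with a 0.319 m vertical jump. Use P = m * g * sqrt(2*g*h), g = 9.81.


First, sqrt(2gh) = sqrt(2 * 9.81 * 0.319)
= sqrt(6.25878) = 2.501755 m/s
Power = 78.9 * 9.81 * 2.501755 = 1936.38 W

1936.38 W


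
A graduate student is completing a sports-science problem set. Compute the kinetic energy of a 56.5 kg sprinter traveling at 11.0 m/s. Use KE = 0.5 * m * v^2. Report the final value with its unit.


Velocity squared = 121.0
KE = 0.5 * 56.5 * 121.0 = 3418.25 J

3418.25 J


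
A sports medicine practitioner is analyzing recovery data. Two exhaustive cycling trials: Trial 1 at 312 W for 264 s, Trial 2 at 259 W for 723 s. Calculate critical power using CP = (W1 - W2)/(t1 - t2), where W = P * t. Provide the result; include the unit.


W1 = 312 * 264 = 82368 J
W2 = 259 * 723 = 187257 J
CP = (82368 - 187257) / (264 - 723)
= -104889 / -459
= 228.52 W

228.52 W


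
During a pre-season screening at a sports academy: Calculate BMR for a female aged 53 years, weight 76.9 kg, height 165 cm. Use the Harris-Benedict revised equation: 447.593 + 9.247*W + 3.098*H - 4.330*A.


Substituting values:
W term = 9.247 * 76.9 = 711.0943
H term = 3.098 * 165 = 511.17
A term = 4.330 * 53 = 229.49
BMR = 1440.37 kcal/day

1440.37 kcal/day


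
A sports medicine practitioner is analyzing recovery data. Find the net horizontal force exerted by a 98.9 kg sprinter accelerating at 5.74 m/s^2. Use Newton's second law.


Newton's second law: F = m * a
F = 98.9 * 5.74 = 567.69 N

567.69 N


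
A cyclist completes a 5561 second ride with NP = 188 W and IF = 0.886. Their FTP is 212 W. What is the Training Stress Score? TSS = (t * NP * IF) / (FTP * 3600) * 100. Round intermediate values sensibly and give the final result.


t * NP * IF = 5561 * 188 * 0.886 = 926284.648
FTP * 3600 = 763200
TSS = (926284.648 / 763200) * 100 = 121.37

121.37 TSS


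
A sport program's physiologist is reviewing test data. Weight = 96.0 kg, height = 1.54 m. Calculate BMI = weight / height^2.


height^2 = 1.54^2 = 2.3716
BMI = 96.0 / 2.3716 = 40.48 kg/m^2

40.48 kg/m^2


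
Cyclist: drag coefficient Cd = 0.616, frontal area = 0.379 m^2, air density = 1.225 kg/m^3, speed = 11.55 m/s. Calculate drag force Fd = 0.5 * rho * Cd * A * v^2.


v^2 = 11.55^2 = 133.4025
Fd = 0.5 * 1.225 * 0.616 * 0.379 * 133.4025
= 19.076 N

19.076 N


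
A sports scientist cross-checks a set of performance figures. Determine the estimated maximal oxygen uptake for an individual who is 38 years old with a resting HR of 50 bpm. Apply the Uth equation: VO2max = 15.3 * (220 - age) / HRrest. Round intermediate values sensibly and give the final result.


HRmax = 220 - 38 = 182
VO2max = 15.3 * (182 / 50)
= 15.3 * 3.64
= 55.69 mL/kg/min

55.69 mL/kg/min


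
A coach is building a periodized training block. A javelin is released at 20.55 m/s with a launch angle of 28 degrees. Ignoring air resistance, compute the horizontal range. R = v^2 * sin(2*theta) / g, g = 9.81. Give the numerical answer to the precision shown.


Launch speed squared = 422.3025
sin(2 * 28 deg) = 0.829038
Range = 422.3025 * 0.829038 / 9.81
= 35.689 m

35.689 m


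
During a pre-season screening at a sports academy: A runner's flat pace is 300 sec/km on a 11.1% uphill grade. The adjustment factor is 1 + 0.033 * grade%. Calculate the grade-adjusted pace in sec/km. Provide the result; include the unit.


Factor = 1 + 0.033 * 11.1 = 1.3663
Adjusted pace = 300 * 1.3663
= 409.89 sec/km

409.89 s/km


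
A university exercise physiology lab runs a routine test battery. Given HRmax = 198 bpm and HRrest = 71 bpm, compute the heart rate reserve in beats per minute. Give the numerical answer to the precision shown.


Heart rate reserve = maximum HR minus resting HR
HRR = 198 - 71 = 127 bpm

127 bpm


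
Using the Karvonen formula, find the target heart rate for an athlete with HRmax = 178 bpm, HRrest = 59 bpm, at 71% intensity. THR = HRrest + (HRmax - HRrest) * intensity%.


HRR = 178 - 59 = 119
THR = 59 + 119 * 0.71
= 59 + 84.49
= 143.49 bpm

143.49 bpm


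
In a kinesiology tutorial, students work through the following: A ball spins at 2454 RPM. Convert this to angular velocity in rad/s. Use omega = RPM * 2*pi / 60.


omega = 2454 * 2 * pi / 60
= 2454 * 6.28318531 / 60
= 15418.937 / 60
= 256.982 rad/s

256.982 rad/s


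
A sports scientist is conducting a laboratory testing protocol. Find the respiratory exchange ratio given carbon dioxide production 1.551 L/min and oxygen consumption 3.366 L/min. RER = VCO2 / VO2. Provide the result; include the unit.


VCO2 = 1.551 L/min
VO2 = 3.366 L/min
RER = 1.551 / 3.366 = 0.4608

0.4608


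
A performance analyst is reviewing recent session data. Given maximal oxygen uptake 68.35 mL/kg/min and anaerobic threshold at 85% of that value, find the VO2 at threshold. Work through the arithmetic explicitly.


Percentage as decimal = 0.85
VO2 at AT = 68.35 * 0.85 = 58.1 mL/kg/min

58.1 mL/kg/min


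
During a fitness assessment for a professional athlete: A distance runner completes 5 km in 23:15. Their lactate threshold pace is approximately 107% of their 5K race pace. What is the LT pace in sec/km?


Convert to seconds: 23 min 15 s = 1395 s
Pace per km = 1395 / 5 = 279.0 s/km
LT pace = 279.0 * 1.07 = 298.53 s/km

298.53 s/km


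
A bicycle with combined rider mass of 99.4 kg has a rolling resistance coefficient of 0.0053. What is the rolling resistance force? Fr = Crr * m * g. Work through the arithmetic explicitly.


Fr = 0.0053 * 99.4 * 9.81
= 0.52682 * 9.81
= 5.168 N

5.168 N


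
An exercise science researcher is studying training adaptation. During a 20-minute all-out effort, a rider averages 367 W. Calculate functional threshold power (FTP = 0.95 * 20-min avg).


FTP = 0.95 * 367
= 348.65 W

348.65 W


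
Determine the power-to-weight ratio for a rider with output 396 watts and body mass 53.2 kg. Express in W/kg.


P/W = 396 / 53.2 = 7.444 W/kg

7.444 W/kg


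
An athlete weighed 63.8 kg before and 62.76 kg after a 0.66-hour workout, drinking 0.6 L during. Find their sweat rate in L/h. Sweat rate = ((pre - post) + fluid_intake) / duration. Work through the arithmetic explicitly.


Body mass change = 1.04 kg
Total sweat loss = 1.04 + 0.6 = 1.64 L
Rate = 1.64 / 0.66 = 2.485 L/h

2.485 L/h


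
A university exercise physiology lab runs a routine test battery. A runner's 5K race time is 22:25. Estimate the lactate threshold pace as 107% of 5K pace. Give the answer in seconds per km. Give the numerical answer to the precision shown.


Total race time = 22*60 + 25 = 1345 seconds
5K pace = 1345 / 5 = 269.0 sec/km
LT pace = 269.0 * 1.07 = 287.83 sec/km

287.83 s/km


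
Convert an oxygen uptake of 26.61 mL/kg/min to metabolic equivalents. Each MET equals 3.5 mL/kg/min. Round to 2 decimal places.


One MET = 3.5 mL/kg/min
Number of METs = 26.61 / 3.5
= 7.6 METs

7.6 METs


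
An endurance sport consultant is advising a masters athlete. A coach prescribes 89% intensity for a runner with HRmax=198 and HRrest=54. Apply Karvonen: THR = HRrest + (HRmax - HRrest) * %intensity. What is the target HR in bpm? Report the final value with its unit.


Heart rate reserve = 198 - 54 = 144
Intensity fraction = 89 / 100 = 0.89
THR = 54 + 144 * 0.89 = 182.16 bpm

182.16 bpm


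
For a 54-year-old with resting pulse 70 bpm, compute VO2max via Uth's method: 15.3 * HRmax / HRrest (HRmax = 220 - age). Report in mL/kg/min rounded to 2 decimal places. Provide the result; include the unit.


Step 1: HRmax = 220 - 54 = 166 bpm
Step 2: Ratio = 166 / 70 = 2.3714
Step 3: VO2max = 15.3 * 2.3714 = 36.28 mL/kg/min

36.28 mL/kg/min


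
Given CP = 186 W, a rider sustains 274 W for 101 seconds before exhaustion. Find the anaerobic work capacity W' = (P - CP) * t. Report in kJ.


Excess power = 274 - 186 = 88 W
Work above CP = 88 * 101 = 8888 J
W' = 8.888 kJ

8.888 kJ


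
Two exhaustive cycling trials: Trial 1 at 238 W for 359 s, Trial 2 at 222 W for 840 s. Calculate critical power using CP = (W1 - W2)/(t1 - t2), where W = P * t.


W1 = 238 * 359 = 85442 J
W2 = 222 * 840 = 186480 J
CP = (85442 - 186480) / (359 - 840)
= -101038 / -481
= 210.06 W

210.06 W


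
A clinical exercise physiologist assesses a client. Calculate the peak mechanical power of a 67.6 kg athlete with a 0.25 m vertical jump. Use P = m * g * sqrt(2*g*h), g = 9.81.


First, sqrt(2gh) = sqrt(2 * 9.81 * 0.25)
= sqrt(4.905) = 2.214723 m/s
Power = 67.6 * 9.81 * 2.214723 = 1468.71 W

1468.71 W
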